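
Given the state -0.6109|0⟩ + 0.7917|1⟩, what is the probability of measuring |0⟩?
0.3732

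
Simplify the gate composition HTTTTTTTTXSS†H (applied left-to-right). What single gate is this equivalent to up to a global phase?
Z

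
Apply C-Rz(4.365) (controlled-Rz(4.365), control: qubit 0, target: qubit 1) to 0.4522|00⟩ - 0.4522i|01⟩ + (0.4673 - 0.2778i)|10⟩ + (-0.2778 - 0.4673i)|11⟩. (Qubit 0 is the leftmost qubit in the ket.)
0.4522|00⟩ - 0.4522i|01⟩ + (-0.4958 - 0.223i)|10⟩ + (0.5421 + 0.04093i)|11⟩

C-Rz(4.365) leaves the control-|0⟩ kets |00⟩, |01⟩ unchanged and applies Rz(4.365) to qubit 1 on the control-|1⟩ pair (|10⟩, |11⟩).
Rz(4.365) = [[e^(−iθ/2), 0], [0, e^(iθ/2)]] with e^(±iθ/2) = cos(θ/2) ± i·sin(θ/2); θ = 4.365, cos(θ/2) ≈ -0.574263, sin(θ/2) ≈ 0.818671.
With a = amp(|10⟩) = (0.4673 - 0.2778i) and b = amp(|11⟩) = (-0.2778 - 0.4673i):
new amp(|10⟩) = (-0.574263 - 0.818671i)·a = (-0.4958 - 0.223i)
new amp(|11⟩) = (-0.574263 + 0.818671i)·b = (0.5421 + 0.04093i)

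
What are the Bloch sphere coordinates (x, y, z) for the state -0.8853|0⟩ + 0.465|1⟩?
(-0.8233, 0, 0.5675)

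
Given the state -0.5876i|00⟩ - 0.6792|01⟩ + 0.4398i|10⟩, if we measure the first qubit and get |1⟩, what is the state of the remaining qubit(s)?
i|0⟩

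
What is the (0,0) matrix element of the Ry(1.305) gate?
0.7946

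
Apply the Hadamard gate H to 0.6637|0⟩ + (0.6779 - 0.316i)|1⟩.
(0.9487 - 0.2234i)|0⟩ + (-0.01004 + 0.2234i)|1⟩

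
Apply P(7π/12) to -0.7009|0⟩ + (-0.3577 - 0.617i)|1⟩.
-0.7009|0⟩ + (0.6886 - 0.1858i)|1⟩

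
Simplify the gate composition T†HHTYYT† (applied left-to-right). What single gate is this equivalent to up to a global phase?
T†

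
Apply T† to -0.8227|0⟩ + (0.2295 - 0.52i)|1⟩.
-0.8227|0⟩ + (-0.2054 - 0.53i)|1⟩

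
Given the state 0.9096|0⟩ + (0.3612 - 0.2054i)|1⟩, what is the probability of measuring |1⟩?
0.1727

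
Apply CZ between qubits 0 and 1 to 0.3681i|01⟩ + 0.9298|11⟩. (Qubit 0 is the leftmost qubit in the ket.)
0.3681i|01⟩ - 0.9298|11⟩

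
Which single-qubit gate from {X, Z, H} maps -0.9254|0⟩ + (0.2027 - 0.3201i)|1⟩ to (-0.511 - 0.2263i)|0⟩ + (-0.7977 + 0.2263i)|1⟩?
H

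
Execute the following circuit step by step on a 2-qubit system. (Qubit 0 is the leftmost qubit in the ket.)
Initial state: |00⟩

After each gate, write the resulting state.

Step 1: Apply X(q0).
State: |10⟩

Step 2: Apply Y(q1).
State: i|11⟩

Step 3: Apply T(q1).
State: (-1/√2 + (1/√2)i)|11⟩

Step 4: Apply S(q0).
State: (-1/√2 - (1/√2)i)|11⟩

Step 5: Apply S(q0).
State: (1/√2 - (1/√2)i)|11⟩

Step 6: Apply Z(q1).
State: (-1/√2 + (1/√2)i)|11⟩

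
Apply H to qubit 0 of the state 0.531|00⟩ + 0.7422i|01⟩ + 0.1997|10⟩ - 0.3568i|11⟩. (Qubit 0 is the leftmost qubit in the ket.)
0.5167|00⟩ + 0.2725i|01⟩ + 0.2343|10⟩ + 0.7771i|11⟩

H on qubit 0 mixes each pair of kets that differ only in qubit 0: amplitudes (a, b) of (|…0…⟩, |…1…⟩) become ((a + b)/√2, (a − b)/√2). Kets absent from the input have amplitude 0.
(|00⟩, |10⟩): (a, b) = (0.531, 0.1997) → (0.5167, 0.2343)
(|01⟩, |11⟩): (a, b) = (0.7422i, -0.3568i) → (0.2725i, 0.7771i)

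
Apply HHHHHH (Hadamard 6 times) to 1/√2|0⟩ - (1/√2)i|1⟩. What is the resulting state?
1/√2|0⟩ - (1/√2)i|1⟩

H² = I, so an even number of Hadamards cancels: H^6 = I and the state is unchanged.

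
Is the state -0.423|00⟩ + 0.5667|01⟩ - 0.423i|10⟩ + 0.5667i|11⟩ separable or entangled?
Separable

Writing the state as a|00⟩ + b|01⟩ + c|10⟩ + d|11⟩, it is a product state iff ad − bc = 0.
Here (a, b, c, d) = (-0.423, 0.5667, -0.423i, 0.5667i): ad − bc = (-0.423)(0.5667i) − (0.5667)(-0.423i) = 0, so the state is separable.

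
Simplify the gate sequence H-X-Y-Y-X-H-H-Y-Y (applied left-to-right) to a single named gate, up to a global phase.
H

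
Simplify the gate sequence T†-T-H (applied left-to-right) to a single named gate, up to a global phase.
H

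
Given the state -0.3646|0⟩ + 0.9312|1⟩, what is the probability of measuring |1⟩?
0.8671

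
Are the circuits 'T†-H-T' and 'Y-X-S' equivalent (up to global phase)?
No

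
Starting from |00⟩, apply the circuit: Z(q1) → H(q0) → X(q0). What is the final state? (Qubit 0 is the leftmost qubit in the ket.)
1/√2|00⟩ + 1/√2|10⟩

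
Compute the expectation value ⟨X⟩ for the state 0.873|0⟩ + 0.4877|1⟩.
0.8515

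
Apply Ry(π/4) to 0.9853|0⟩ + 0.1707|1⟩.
0.845|0⟩ + 0.5348|1⟩

Ry(π/4) = [[cos(θ/2), −sin(θ/2)], [sin(θ/2), cos(θ/2)]]; θ = π/4, cos(θ/2) ≈ 0.92388, sin(θ/2) ≈ 0.382683.
With a = amp(|0⟩) = 0.9853 and b = amp(|1⟩) = 0.1707:
new amp(|0⟩) = (0.92388)·a + (-0.382683)·b = 0.845
new amp(|1⟩) = (0.382683)·a + (0.92388)·b = 0.5348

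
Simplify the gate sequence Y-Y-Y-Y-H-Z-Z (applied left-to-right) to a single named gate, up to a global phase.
H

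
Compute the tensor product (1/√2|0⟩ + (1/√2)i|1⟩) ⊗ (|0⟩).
1/√2|00⟩ + (1/√2)i|10⟩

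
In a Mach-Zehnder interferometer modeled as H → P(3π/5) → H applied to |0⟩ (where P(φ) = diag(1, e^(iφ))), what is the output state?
(0.3455 + 0.4755i)|0⟩ + (0.6545 - 0.4755i)|1⟩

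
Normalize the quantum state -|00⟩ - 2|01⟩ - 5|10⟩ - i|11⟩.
-0.1796|00⟩ - 0.3592|01⟩ - 0.898|10⟩ - 0.1796i|11⟩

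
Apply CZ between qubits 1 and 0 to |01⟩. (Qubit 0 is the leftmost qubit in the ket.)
|01⟩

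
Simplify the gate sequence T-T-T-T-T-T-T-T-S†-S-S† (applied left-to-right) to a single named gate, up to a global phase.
S†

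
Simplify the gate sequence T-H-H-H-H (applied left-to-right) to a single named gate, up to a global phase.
T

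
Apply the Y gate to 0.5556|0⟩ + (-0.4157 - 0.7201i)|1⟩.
(-0.7201 + 0.4157i)|0⟩ + 0.5556i|1⟩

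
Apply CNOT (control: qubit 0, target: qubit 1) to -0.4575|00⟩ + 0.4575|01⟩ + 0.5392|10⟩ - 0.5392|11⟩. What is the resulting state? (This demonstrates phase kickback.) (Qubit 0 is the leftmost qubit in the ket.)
-0.4575|00⟩ + 0.4575|01⟩ - 0.5392|10⟩ + 0.5392|11⟩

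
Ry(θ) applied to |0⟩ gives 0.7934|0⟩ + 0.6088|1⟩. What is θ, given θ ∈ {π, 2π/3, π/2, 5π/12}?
5π/12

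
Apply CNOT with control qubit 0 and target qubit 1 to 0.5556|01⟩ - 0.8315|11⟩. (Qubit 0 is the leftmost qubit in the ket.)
0.5556|01⟩ - 0.8315|10⟩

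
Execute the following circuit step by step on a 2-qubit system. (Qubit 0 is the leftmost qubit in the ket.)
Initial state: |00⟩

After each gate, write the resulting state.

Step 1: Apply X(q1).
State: |01⟩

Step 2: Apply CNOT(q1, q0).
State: |11⟩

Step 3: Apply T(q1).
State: (1/√2 + (1/√2)i)|11⟩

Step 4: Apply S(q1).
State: (-1/√2 + (1/√2)i)|11⟩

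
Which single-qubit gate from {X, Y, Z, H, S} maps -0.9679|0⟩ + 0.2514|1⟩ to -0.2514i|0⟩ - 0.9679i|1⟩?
Y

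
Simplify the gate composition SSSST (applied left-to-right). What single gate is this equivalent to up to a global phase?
T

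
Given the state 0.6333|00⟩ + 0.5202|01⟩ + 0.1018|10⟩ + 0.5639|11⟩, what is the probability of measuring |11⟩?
0.318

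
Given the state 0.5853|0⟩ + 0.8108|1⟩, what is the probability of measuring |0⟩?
0.3426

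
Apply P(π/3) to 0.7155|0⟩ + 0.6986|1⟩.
0.7155|0⟩ + (0.3493 + 0.605i)|1⟩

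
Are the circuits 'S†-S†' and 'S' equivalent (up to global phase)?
No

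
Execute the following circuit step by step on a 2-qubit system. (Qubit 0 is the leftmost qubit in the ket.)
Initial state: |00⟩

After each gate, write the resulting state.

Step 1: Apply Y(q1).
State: i|01⟩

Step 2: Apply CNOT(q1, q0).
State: i|11⟩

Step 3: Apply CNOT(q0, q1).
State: i|10⟩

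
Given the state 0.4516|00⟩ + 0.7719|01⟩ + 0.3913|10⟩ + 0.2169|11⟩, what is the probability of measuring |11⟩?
0.04705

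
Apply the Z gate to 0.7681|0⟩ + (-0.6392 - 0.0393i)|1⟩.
0.7681|0⟩ + (0.6392 + 0.0393i)|1⟩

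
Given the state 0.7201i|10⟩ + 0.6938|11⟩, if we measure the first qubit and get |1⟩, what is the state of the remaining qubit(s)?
0.7201i|0⟩ + 0.6938|1⟩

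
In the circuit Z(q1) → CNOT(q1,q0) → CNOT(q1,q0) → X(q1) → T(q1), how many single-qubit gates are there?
3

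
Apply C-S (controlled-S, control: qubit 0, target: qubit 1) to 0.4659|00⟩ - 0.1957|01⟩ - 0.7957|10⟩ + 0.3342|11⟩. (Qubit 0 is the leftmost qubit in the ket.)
0.4659|00⟩ - 0.1957|01⟩ - 0.7957|10⟩ + 0.3342i|11⟩

C-S leaves the control-|0⟩ kets |00⟩, |01⟩ unchanged and applies S to qubit 1 on the control-|1⟩ pair (|10⟩, |11⟩).
S = [[1, 0], [0, i]].
With a = amp(|10⟩) = -0.7957 and b = amp(|11⟩) = 0.3342:
new amp(|10⟩) = (1)·a = -0.7957
new amp(|11⟩) = (i)·b = 0.3342i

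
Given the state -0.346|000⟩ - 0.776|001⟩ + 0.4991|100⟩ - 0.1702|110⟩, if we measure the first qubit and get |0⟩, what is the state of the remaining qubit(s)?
-0.4072|00⟩ - 0.9133|01⟩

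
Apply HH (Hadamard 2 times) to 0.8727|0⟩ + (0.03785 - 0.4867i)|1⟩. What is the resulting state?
0.8727|0⟩ + (0.03785 - 0.4867i)|1⟩

H² = I, so an even number of Hadamards cancels: H^2 = I and the state is unchanged.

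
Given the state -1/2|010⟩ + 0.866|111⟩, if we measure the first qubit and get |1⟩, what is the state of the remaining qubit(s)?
|11⟩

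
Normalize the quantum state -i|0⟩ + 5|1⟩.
-0.1961i|0⟩ + 0.9806|1⟩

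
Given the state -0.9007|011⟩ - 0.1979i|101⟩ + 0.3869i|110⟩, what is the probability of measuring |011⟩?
0.8113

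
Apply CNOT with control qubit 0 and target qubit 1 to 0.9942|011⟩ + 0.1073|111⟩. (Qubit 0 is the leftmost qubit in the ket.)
0.9942|011⟩ + 0.1073|101⟩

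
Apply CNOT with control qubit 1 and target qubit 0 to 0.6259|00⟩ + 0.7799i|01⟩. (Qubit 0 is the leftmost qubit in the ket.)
0.6259|00⟩ + 0.7799i|11⟩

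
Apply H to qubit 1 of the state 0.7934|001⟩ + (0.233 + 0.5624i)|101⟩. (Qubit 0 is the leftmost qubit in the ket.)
0.561|001⟩ + 0.561|011⟩ + (0.1648 + 0.3977i)|101⟩ + (0.1648 + 0.3977i)|111⟩

H on qubit 1 mixes each pair of kets that differ only in qubit 1: amplitudes (a, b) of (|…0…⟩, |…1…⟩) become ((a + b)/√2, (a − b)/√2). Kets absent from the input have amplitude 0.
(|001⟩, |011⟩): (a, b) = (0.7934, 0) → (0.561, 0.561)
(|101⟩, |111⟩): (a, b) = ((0.233 + 0.5624i), 0) → ((0.1648 + 0.3977i), (0.1648 + 0.3977i))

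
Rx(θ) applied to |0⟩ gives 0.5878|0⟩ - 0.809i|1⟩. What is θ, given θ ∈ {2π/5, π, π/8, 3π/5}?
3π/5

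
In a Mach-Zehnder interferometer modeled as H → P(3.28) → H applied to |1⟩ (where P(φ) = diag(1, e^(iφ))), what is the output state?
(0.9952 + 0.06898i)|0⟩ + (0.004782 - 0.06898i)|1⟩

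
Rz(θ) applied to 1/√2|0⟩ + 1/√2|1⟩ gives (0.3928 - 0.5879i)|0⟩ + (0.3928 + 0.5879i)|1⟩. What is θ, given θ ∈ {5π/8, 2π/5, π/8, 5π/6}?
5π/8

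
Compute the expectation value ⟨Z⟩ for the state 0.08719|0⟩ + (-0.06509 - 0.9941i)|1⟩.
-0.9849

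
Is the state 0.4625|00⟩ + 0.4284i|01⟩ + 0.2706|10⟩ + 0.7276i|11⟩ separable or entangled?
Entangled

Writing the state as a|00⟩ + b|01⟩ + c|10⟩ + d|11⟩, it is a product state iff ad − bc = 0.
Here (a, b, c, d) = (0.4625, 0.4284i, 0.2706, 0.7276i): ad − bc = (0.4625)(0.7276i) − (0.4284i)(0.2706) = 0.2206i ≠ 0, so the state is entangled.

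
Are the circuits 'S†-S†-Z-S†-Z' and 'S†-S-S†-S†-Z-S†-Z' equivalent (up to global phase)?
Yes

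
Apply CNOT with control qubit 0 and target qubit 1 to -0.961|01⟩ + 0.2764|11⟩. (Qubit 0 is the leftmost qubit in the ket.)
-0.961|01⟩ + 0.2764|10⟩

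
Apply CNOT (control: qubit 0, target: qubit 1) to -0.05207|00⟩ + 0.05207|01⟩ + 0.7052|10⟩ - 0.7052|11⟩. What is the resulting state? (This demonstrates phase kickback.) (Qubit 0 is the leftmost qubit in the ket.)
-0.05207|00⟩ + 0.05207|01⟩ - 0.7052|10⟩ + 0.7052|11⟩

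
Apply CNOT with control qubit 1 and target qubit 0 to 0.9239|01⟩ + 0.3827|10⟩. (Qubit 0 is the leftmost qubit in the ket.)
0.3827|10⟩ + 0.9239|11⟩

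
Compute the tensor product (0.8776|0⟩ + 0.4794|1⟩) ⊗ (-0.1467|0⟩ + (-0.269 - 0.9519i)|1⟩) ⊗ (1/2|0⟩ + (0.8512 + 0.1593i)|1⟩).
-0.06437|000⟩ + (-0.1096 - 0.02051i)|001⟩ + (-0.118 - 0.4177i)|010⟩ + (-0.06787 - 0.7487i)|011⟩ - 0.03516|100⟩ + (-0.05986 - 0.0112i)|101⟩ + (-0.06448 - 0.2282i)|110⟩ + (-0.03707 - 0.409i)|111⟩

amp(|b₁b₂…⟩) = product of the factor amplitudes for bits b₁, b₂, …; only kets whose every factor amplitude is nonzero survive.
|000⟩: (0.8776)(-0.1467)(1/2) = -0.06437
|001⟩: (0.8776)(-0.1467)(0.8512 + 0.1593i) = (-0.1096 - 0.02051i)
|010⟩: (0.8776)(-0.269 - 0.9519i)(1/2) = (-0.118 - 0.4177i)
|011⟩: (0.8776)(-0.269 - 0.9519i)(0.8512 + 0.1593i) = (-0.06787 - 0.7487i)
|100⟩: (0.4794)(-0.1467)(1/2) = -0.03516
|101⟩: (0.4794)(-0.1467)(0.8512 + 0.1593i) = (-0.05986 - 0.0112i)
|110⟩: (0.4794)(-0.269 - 0.9519i)(1/2) = (-0.06448 - 0.2282i)
|111⟩: (0.4794)(-0.269 - 0.9519i)(0.8512 + 0.1593i) = (-0.03707 - 0.409i)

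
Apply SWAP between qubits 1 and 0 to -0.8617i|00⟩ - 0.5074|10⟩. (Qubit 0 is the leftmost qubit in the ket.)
-0.8617i|00⟩ - 0.5074|01⟩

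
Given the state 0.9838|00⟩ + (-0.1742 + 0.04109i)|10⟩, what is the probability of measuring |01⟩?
0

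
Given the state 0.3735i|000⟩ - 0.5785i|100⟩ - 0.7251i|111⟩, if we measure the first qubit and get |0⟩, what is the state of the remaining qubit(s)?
i|00⟩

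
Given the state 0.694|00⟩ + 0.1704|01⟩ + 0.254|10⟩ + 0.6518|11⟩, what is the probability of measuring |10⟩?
0.06452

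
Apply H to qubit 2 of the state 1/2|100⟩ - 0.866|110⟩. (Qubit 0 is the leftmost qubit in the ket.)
1/√8|100⟩ + 1/√8|101⟩ - 0.6124|110⟩ - 0.6124|111⟩

H on qubit 2 mixes each pair of kets that differ only in qubit 2: amplitudes (a, b) of (|…0…⟩, |…1…⟩) become ((a + b)/√2, (a − b)/√2). Kets absent from the input have amplitude 0.
(|100⟩, |101⟩): (a, b) = (1/2, 0) → (1/√8, 1/√8)
(|110⟩, |111⟩): (a, b) = (-0.866, 0) → (-0.6124, -0.6124)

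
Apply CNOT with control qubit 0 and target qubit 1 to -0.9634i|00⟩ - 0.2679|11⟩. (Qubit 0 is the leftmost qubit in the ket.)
-0.9634i|00⟩ - 0.2679|10⟩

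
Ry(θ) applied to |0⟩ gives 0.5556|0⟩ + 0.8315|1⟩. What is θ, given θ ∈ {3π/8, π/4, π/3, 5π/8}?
5π/8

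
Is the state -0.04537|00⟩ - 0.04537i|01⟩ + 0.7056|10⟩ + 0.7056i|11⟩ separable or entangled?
Separable

Writing the state as a|00⟩ + b|01⟩ + c|10⟩ + d|11⟩, it is a product state iff ad − bc = 0.
Here (a, b, c, d) = (-0.04537, -0.04537i, 0.7056, 0.7056i): ad − bc = (-0.04537)(0.7056i) − (-0.04537i)(0.7056) = 0, so the state is separable.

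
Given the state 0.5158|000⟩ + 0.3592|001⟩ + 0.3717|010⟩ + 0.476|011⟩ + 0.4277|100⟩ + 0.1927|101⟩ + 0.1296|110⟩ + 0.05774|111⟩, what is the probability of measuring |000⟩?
0.266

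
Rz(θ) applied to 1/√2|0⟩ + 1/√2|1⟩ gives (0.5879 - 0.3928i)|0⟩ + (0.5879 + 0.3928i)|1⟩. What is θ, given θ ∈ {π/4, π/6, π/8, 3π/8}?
3π/8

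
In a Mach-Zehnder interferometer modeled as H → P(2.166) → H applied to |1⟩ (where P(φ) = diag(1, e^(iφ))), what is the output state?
(0.7803 - 0.414i)|0⟩ + (0.2197 + 0.414i)|1⟩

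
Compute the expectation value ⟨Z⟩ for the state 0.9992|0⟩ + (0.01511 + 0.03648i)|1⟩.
0.9968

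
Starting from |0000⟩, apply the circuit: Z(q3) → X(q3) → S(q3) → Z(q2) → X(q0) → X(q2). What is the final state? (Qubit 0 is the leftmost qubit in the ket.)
i|1011⟩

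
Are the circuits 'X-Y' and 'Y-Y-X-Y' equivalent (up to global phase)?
Yes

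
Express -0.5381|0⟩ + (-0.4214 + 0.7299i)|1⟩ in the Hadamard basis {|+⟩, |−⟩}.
(-0.6785 + 0.5161i)|+⟩ + (-0.08252 - 0.5161i)|−⟩

With |ψ⟩ = α|0⟩ + β|1⟩, the Hadamard-basis coefficients are ⟨+|ψ⟩ = (α + β)/√2 and ⟨−|ψ⟩ = (α − β)/√2.
Here α = -0.5381, β = (-0.4214 + 0.7299i): (α + β)/√2 = (-0.6785 + 0.5161i), (α − β)/√2 = (-0.08252 - 0.5161i).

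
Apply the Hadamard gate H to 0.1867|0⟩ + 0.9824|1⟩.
0.8267|0⟩ - 0.5626|1⟩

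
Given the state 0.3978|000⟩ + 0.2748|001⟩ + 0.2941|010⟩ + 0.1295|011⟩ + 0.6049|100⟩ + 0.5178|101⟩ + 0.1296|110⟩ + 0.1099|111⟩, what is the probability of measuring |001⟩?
0.07552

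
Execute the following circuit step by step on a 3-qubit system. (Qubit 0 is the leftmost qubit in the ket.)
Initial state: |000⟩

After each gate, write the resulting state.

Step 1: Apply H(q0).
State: 1/√2|000⟩ + 1/√2|100⟩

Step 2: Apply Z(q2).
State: 1/√2|000⟩ + 1/√2|100⟩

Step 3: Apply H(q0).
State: |000⟩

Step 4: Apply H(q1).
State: 1/√2|000⟩ + 1/√2|010⟩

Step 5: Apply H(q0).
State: 1/2|000⟩ + 1/2|010⟩ + 1/2|100⟩ + 1/2|110⟩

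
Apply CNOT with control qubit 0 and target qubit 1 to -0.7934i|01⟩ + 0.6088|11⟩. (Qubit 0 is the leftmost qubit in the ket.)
-0.7934i|01⟩ + 0.6088|10⟩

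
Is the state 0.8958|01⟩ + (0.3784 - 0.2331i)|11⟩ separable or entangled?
Separable

Writing the state as a|00⟩ + b|01⟩ + c|10⟩ + d|11⟩, it is a product state iff ad − bc = 0.
Here (a, b, c, d) = (0, 0.8958, 0, (0.3784 - 0.2331i)): ad − bc = (0)(0.3784 - 0.2331i) − (0.8958)(0) = 0, so the state is separable.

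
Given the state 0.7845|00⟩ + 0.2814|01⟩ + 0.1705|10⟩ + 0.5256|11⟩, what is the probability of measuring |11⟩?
0.2763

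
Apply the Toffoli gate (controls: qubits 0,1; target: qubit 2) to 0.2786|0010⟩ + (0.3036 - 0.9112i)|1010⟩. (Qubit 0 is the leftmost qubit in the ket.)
0.2786|0010⟩ + (0.3036 - 0.9112i)|1010⟩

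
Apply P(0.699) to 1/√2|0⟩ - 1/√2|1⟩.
1/√2|0⟩ + (-0.5413 - 0.455i)|1⟩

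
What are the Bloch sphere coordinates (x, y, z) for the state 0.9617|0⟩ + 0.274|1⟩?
(0.527, 0, 0.8498)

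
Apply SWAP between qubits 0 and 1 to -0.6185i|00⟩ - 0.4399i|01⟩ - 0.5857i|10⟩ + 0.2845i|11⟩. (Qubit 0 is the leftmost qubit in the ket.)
-0.6185i|00⟩ - 0.5857i|01⟩ - 0.4399i|10⟩ + 0.2845i|11⟩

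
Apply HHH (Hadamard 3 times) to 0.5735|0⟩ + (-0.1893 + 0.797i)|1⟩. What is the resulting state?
(0.2717 + 0.5636i)|0⟩ + (0.5394 - 0.5636i)|1⟩

H² = I, so H^3 = H: a single Hadamard. With (a, b) = (0.5735, (-0.1893 + 0.797i)), H gives ((a + b)/√2, (a − b)/√2) = ((0.2717 + 0.5636i), (0.5394 - 0.5636i)).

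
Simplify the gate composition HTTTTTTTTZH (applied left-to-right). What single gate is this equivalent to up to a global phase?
X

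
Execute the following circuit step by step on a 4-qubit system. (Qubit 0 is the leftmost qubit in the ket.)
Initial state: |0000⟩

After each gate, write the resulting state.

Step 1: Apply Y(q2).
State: i|0010⟩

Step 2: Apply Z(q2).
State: -i|0010⟩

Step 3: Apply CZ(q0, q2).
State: -i|0010⟩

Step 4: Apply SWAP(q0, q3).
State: -i|0010⟩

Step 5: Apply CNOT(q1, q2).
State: -i|0010⟩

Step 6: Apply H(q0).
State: -(1/√2)i|0010⟩ - (1/√2)i|1010⟩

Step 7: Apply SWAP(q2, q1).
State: -(1/√2)i|0100⟩ - (1/√2)i|1100⟩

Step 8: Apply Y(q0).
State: -1/√2|0100⟩ + 1/√2|1100⟩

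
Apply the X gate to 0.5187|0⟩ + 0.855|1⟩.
0.855|0⟩ + 0.5187|1⟩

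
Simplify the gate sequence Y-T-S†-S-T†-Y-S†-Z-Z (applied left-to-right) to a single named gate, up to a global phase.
S†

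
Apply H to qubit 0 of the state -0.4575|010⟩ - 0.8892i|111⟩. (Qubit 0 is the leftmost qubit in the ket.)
-0.3235|010⟩ - 0.6288i|011⟩ - 0.3235|110⟩ + 0.6288i|111⟩

H on qubit 0 mixes each pair of kets that differ only in qubit 0: amplitudes (a, b) of (|…0…⟩, |…1…⟩) become ((a + b)/√2, (a − b)/√2). Kets absent from the input have amplitude 0.
(|010⟩, |110⟩): (a, b) = (-0.4575, 0) → (-0.3235, -0.3235)
(|011⟩, |111⟩): (a, b) = (0, -0.8892i) → (-0.6288i, 0.6288i)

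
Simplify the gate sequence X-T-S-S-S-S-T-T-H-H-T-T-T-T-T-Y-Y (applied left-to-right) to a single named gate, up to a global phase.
X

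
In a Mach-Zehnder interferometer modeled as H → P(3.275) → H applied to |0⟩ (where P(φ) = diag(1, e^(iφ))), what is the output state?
(0.004443 - 0.06651i)|0⟩ + (0.9956 + 0.06651i)|1⟩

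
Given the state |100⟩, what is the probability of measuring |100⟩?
1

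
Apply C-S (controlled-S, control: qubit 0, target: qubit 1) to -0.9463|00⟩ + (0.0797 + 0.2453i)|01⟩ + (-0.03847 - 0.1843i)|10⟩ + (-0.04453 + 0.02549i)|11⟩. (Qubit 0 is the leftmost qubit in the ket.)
-0.9463|00⟩ + (0.0797 + 0.2453i)|01⟩ + (-0.03847 - 0.1843i)|10⟩ + (-0.02549 - 0.04453i)|11⟩

C-S leaves the control-|0⟩ kets |00⟩, |01⟩ unchanged and applies S to qubit 1 on the control-|1⟩ pair (|10⟩, |11⟩).
S = [[1, 0], [0, i]].
With a = amp(|10⟩) = (-0.03847 - 0.1843i) and b = amp(|11⟩) = (-0.04453 + 0.02549i):
new amp(|10⟩) = (1)·a = (-0.03847 - 0.1843i)
new amp(|11⟩) = (i)·b = (-0.02549 - 0.04453i)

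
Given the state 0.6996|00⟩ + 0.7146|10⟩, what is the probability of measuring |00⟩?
0.4894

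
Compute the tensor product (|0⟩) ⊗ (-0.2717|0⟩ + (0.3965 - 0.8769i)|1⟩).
-0.2717|00⟩ + (0.3965 - 0.8769i)|01⟩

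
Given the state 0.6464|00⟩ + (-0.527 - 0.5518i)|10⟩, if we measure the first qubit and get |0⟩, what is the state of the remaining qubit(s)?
|0⟩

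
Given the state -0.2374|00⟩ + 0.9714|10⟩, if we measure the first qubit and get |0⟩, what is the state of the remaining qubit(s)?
-|0⟩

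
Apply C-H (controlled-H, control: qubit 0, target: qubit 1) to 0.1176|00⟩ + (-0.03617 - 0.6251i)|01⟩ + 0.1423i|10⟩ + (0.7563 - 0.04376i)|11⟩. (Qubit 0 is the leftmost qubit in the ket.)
0.1176|00⟩ + (-0.03617 - 0.6251i)|01⟩ + (0.5348 + 0.06968i)|10⟩ + (-0.5348 + 0.1316i)|11⟩

C-H leaves the control-|0⟩ kets |00⟩, |01⟩ unchanged and applies H to qubit 1 on the control-|1⟩ pair (|10⟩, |11⟩).
H = [[1/√2, 1/√2], [1/√2, -1/√2]].
With a = amp(|10⟩) = 0.1423i and b = amp(|11⟩) = (0.7563 - 0.04376i):
new amp(|10⟩) = (1/√2)·a + (1/√2)·b = (0.5348 + 0.06968i)
new amp(|11⟩) = (1/√2)·a + (-1/√2)·b = (-0.5348 + 0.1316i)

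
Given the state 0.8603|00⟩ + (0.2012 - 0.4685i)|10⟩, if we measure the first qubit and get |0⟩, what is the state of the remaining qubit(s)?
|0⟩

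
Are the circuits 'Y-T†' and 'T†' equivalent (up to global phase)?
No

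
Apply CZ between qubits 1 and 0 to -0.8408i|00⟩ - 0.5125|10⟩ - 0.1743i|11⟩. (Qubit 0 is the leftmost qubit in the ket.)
-0.8408i|00⟩ - 0.5125|10⟩ + 0.1743i|11⟩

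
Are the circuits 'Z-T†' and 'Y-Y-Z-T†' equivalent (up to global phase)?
Yes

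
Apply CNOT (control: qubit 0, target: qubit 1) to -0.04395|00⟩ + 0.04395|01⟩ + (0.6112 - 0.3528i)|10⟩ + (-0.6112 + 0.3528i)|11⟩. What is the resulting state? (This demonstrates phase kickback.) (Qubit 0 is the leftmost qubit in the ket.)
-0.04395|00⟩ + 0.04395|01⟩ + (-0.6112 + 0.3528i)|10⟩ + (0.6112 - 0.3528i)|11⟩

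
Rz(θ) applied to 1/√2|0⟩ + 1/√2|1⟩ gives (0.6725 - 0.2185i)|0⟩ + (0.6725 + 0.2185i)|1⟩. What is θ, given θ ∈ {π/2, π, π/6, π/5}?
π/5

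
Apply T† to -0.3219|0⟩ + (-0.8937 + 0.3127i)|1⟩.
-0.3219|0⟩ + (-0.4108 + 0.8531i)|1⟩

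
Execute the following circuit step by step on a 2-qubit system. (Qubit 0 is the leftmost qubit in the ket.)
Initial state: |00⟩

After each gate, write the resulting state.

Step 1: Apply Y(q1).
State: i|01⟩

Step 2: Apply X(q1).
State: i|00⟩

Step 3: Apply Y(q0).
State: -|10⟩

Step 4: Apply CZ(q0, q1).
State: -|10⟩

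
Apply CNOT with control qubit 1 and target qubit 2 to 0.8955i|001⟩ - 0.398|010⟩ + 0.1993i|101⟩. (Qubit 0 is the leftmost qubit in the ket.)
0.8955i|001⟩ - 0.398|011⟩ + 0.1993i|101⟩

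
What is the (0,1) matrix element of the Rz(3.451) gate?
0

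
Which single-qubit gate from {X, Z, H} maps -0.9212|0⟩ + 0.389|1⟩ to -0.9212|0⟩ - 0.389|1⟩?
Z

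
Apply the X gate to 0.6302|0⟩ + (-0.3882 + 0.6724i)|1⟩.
(-0.3882 + 0.6724i)|0⟩ + 0.6302|1⟩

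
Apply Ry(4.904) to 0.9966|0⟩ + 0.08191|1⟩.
-0.821|0⟩ + 0.5709|1⟩

Ry(4.904) = [[cos(θ/2), −sin(θ/2)], [sin(θ/2), cos(θ/2)]]; θ = 4.904, cos(θ/2) ≈ -0.771505, sin(θ/2) ≈ 0.636223.
With a = amp(|0⟩) = 0.9966 and b = amp(|1⟩) = 0.08191:
new amp(|0⟩) = (-0.771505)·a + (-0.636223)·b = -0.821
new amp(|1⟩) = (0.636223)·a + (-0.771505)·b = 0.5709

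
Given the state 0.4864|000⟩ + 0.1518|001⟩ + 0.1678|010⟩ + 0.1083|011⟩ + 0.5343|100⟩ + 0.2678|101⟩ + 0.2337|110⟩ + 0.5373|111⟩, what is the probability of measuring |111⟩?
0.2887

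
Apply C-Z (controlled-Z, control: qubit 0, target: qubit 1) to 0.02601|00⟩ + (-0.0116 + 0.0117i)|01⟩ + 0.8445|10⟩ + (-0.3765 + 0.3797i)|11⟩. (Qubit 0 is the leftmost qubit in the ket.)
0.02601|00⟩ + (-0.0116 + 0.0117i)|01⟩ + 0.8445|10⟩ + (0.3765 - 0.3797i)|11⟩

C-Z leaves the control-|0⟩ kets |00⟩, |01⟩ unchanged and applies Z to qubit 1 on the control-|1⟩ pair (|10⟩, |11⟩).
Z = [[1, 0], [0, -1]].
With a = amp(|10⟩) = 0.8445 and b = amp(|11⟩) = (-0.3765 + 0.3797i):
new amp(|10⟩) = (1)·a = 0.8445
new amp(|11⟩) = (-1)·b = (0.3765 - 0.3797i)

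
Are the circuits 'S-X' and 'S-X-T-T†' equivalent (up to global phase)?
Yes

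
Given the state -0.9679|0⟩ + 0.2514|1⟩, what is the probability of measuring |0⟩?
0.9368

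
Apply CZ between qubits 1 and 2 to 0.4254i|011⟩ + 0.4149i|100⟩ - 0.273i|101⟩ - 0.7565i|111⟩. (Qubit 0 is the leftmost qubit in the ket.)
-0.4254i|011⟩ + 0.4149i|100⟩ - 0.273i|101⟩ + 0.7565i|111⟩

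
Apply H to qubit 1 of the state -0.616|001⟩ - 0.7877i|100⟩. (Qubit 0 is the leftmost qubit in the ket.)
-0.4356|001⟩ - 0.4356|011⟩ - 0.557i|100⟩ - 0.557i|110⟩

H on qubit 1 mixes each pair of kets that differ only in qubit 1: amplitudes (a, b) of (|…0…⟩, |…1…⟩) become ((a + b)/√2, (a − b)/√2). Kets absent from the input have amplitude 0.
(|001⟩, |011⟩): (a, b) = (-0.616, 0) → (-0.4356, -0.4356)
(|100⟩, |110⟩): (a, b) = (-0.7877i, 0) → (-0.557i, -0.557i)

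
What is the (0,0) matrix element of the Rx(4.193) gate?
-0.5018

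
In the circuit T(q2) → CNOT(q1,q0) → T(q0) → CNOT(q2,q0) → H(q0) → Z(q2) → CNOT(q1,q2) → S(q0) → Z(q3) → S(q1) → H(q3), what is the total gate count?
11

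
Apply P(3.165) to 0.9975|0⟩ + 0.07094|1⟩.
0.9975|0⟩ + (-0.07092 - 0.00166i)|1⟩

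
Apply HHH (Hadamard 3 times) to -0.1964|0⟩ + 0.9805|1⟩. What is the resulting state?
0.5544|0⟩ - 0.8322|1⟩

H² = I, so H^3 = H: a single Hadamard. With (a, b) = (-0.1964, 0.9805), H gives ((a + b)/√2, (a − b)/√2) = (0.5544, -0.8322).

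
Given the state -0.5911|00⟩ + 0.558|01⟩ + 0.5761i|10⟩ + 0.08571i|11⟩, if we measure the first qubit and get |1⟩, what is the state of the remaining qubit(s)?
0.9891i|0⟩ + 0.1472i|1⟩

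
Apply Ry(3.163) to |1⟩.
-0.9999|0⟩ - 0.0107|1⟩

Ry(3.163) = [[cos(θ/2), −sin(θ/2)], [sin(θ/2), cos(θ/2)]]; θ = 3.163, cos(θ/2) ≈ -0.0107035, sin(θ/2) ≈ 0.999943.
With a = amp(|0⟩) = 0 and b = amp(|1⟩) = 1:
new amp(|0⟩) = (-0.0107035)·a + (-0.999943)·b = -0.9999
new amp(|1⟩) = (0.999943)·a + (-0.0107035)·b = -0.0107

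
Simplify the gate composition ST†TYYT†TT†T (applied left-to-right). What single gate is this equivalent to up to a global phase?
S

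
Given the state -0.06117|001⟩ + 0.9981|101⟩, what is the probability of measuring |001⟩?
0.003742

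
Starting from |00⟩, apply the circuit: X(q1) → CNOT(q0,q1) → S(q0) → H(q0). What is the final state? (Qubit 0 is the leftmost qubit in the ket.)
1/√2|01⟩ + 1/√2|11⟩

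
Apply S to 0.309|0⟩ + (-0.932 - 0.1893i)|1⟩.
0.309|0⟩ + (0.1893 - 0.932i)|1⟩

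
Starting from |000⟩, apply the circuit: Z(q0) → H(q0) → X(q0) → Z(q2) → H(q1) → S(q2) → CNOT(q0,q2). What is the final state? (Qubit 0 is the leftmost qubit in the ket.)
1/2|000⟩ + 1/2|010⟩ + 1/2|101⟩ + 1/2|111⟩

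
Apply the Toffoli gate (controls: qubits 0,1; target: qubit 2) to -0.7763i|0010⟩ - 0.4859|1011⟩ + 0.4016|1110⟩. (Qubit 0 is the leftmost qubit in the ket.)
-0.7763i|0010⟩ - 0.4859|1011⟩ + 0.4016|1100⟩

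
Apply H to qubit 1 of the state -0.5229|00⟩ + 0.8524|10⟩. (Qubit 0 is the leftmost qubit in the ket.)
-0.3697|00⟩ - 0.3697|01⟩ + 0.6027|10⟩ + 0.6027|11⟩

H on qubit 1 mixes each pair of kets that differ only in qubit 1: amplitudes (a, b) of (|…0…⟩, |…1…⟩) become ((a + b)/√2, (a − b)/√2). Kets absent from the input have amplitude 0.
(|00⟩, |01⟩): (a, b) = (-0.5229, 0) → (-0.3697, -0.3697)
(|10⟩, |11⟩): (a, b) = (0.8524, 0) → (0.6027, 0.6027)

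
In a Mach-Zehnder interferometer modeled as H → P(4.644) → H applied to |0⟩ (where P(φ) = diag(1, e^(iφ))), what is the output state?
(0.4658 - 0.4988i)|0⟩ + (0.5342 + 0.4988i)|1⟩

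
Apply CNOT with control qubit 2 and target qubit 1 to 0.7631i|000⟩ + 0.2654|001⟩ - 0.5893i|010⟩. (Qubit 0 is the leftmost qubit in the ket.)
0.7631i|000⟩ - 0.5893i|010⟩ + 0.2654|011⟩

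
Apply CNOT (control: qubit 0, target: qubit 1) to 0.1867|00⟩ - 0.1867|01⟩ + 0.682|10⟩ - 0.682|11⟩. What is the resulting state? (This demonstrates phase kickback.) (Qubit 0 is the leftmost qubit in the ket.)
0.1867|00⟩ - 0.1867|01⟩ - 0.682|10⟩ + 0.682|11⟩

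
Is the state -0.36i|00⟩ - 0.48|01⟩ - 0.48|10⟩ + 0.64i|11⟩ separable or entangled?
Separable

Writing the state as a|00⟩ + b|01⟩ + c|10⟩ + d|11⟩, it is a product state iff ad − bc = 0.
Here (a, b, c, d) = (-0.36i, -0.48, -0.48, 0.64i): ad − bc = (-0.36i)(0.64i) − (-0.48)(-0.48) = 0, so the state is separable.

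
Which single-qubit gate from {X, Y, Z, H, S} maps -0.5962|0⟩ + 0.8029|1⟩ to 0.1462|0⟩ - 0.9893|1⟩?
H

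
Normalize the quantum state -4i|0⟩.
-i|0⟩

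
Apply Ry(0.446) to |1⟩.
-0.2212|0⟩ + 0.9752|1⟩

Ry(0.446) = [[cos(θ/2), −sin(θ/2)], [sin(θ/2), cos(θ/2)]]; θ = 0.446, cos(θ/2) ≈ 0.975238, sin(θ/2) ≈ 0.221156.
With a = amp(|0⟩) = 0 and b = amp(|1⟩) = 1:
new amp(|0⟩) = (0.975238)·a + (-0.221156)·b = -0.2212
new amp(|1⟩) = (0.221156)·a + (0.975238)·b = 0.9752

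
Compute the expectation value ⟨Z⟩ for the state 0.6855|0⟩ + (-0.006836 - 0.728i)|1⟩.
-0.06012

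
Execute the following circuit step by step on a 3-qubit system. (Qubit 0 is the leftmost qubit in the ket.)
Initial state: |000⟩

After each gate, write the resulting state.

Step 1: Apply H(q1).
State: 1/√2|000⟩ + 1/√2|010⟩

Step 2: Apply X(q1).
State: 1/√2|000⟩ + 1/√2|010⟩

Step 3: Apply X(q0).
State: 1/√2|100⟩ + 1/√2|110⟩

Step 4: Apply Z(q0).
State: -1/√2|100⟩ - 1/√2|110⟩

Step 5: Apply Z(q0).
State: 1/√2|100⟩ + 1/√2|110⟩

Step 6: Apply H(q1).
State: |100⟩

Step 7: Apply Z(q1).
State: |100⟩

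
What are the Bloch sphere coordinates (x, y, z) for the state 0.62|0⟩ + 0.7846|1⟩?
(0.9729, 0, -0.2312)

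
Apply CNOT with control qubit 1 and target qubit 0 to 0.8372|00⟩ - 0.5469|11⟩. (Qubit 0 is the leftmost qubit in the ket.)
0.8372|00⟩ - 0.5469|01⟩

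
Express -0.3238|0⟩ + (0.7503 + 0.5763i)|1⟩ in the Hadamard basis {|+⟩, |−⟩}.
(0.3016 + 0.4075i)|+⟩ + (-0.7595 - 0.4075i)|−⟩

With |ψ⟩ = α|0⟩ + β|1⟩, the Hadamard-basis coefficients are ⟨+|ψ⟩ = (α + β)/√2 and ⟨−|ψ⟩ = (α − β)/√2.
Here α = -0.3238, β = (0.7503 + 0.5763i): (α + β)/√2 = (0.3016 + 0.4075i), (α − β)/√2 = (-0.7595 - 0.4075i).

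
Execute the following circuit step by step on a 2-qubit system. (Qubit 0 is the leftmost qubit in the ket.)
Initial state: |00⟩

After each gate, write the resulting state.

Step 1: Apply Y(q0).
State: i|10⟩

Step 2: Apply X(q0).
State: i|00⟩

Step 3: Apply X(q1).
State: i|01⟩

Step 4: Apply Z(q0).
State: i|01⟩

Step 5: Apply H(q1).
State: (1/√2)i|00⟩ - (1/√2)i|01⟩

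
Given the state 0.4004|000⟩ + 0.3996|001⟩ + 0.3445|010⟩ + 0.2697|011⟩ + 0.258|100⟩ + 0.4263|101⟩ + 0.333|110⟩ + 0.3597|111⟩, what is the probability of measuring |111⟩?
0.1294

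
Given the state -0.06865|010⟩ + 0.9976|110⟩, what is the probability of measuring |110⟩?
0.9952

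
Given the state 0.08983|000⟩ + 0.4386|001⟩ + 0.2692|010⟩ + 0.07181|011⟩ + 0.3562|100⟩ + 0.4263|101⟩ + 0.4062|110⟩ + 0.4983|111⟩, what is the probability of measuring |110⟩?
0.165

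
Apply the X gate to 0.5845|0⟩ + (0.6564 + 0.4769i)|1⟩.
(0.6564 + 0.4769i)|0⟩ + 0.5845|1⟩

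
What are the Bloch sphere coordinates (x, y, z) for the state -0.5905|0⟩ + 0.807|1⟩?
(-0.9531, 0, -0.3026)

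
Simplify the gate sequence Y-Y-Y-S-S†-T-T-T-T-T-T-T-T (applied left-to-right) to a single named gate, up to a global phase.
Y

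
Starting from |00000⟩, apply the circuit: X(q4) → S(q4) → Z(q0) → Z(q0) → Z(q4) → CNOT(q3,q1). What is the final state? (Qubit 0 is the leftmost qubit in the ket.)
-i|00001⟩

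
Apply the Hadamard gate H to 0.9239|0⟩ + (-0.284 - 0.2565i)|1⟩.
(0.4525 - 0.1814i)|0⟩ + (0.8541 + 0.1814i)|1⟩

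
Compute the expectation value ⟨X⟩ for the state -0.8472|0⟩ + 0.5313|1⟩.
-0.9002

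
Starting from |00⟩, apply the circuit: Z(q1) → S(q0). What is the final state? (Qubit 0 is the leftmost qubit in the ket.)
|00⟩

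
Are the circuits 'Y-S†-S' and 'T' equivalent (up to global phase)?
No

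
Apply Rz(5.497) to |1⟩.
(-0.9237 + 0.383i)|1⟩

Rz(5.497) = [[e^(−iθ/2), 0], [0, e^(iθ/2)]] with e^(±iθ/2) = cos(θ/2) ± i·sin(θ/2); θ = 5.497, cos(θ/2) ≈ -0.923729, sin(θ/2) ≈ 0.383047.
With a = amp(|0⟩) = 0 and b = amp(|1⟩) = 1:
new amp(|0⟩) = (-0.923729 - 0.383047i)·a = 0
new amp(|1⟩) = (-0.923729 + 0.383047i)·b = (-0.9237 + 0.383i)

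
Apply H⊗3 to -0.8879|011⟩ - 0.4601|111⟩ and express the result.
-0.4766|000⟩ + 0.4766|001⟩ + 0.4766|010⟩ - 0.4766|011⟩ - 0.1513|100⟩ + 0.1513|101⟩ + 0.1513|110⟩ - 0.1513|111⟩

H⊗3 gives amp(|y⟩) = (1/2√2) Σ_x (−1)^(x·y) amp(|x⟩), where x·y is the number of positions in which both x and y have a 1.
|000⟩: (-0.8879 - 0.4601)/(2√2) = -0.4766
|001⟩: (0.8879 + 0.4601)/(2√2) = 0.4766
|010⟩: (0.8879 + 0.4601)/(2√2) = 0.4766
|011⟩: (-0.8879 - 0.4601)/(2√2) = -0.4766
|100⟩: (-0.8879 + 0.4601)/(2√2) = -0.1513
|101⟩: (0.8879 - 0.4601)/(2√2) = 0.1513
|110⟩: (0.8879 - 0.4601)/(2√2) = 0.1513
|111⟩: (-0.8879 + 0.4601)/(2√2) = -0.1513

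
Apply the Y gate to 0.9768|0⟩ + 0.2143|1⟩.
-0.2143i|0⟩ + 0.9768i|1⟩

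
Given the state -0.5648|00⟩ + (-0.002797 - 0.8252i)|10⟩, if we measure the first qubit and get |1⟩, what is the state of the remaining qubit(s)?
(-0.003389 - i)|0⟩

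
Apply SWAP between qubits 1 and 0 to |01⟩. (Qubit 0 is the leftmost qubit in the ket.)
|10⟩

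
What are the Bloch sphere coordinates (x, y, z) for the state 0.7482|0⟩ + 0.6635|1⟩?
(0.9929, 0, 0.1196)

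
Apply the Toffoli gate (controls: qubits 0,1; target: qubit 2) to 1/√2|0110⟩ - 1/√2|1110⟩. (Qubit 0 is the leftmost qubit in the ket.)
1/√2|0110⟩ - 1/√2|1100⟩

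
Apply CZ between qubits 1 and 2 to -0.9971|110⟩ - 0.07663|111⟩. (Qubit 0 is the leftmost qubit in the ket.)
-0.9971|110⟩ + 0.07663|111⟩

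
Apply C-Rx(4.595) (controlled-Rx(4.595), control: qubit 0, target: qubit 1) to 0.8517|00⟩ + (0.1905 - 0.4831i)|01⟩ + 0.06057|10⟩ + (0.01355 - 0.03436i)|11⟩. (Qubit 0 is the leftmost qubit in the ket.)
0.8517|00⟩ + (0.1905 - 0.4831i)|01⟩ + (-0.06592 - 0.01013i)|10⟩ + (-0.009003 - 0.02244i)|11⟩

C-Rx(4.595) leaves the control-|0⟩ kets |00⟩, |01⟩ unchanged and applies Rx(4.595) to qubit 1 on the control-|1⟩ pair (|10⟩, |11⟩).
Rx(4.595) = [[cos(θ/2), −i·sin(θ/2)], [−i·sin(θ/2), cos(θ/2)]]; θ = 4.595, cos(θ/2) ≈ -0.66441, sin(θ/2) ≈ 0.747369.
With a = amp(|10⟩) = 0.06057 and b = amp(|11⟩) = (0.01355 - 0.03436i):
new amp(|10⟩) = (-0.66441)·a + (-0.747369i)·b = (-0.06592 - 0.01013i)
new amp(|11⟩) = (-0.747369i)·a + (-0.66441)·b = (-0.009003 - 0.02244i)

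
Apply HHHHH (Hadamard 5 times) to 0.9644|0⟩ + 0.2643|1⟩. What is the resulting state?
0.8688|0⟩ + 0.495|1⟩

H² = I, so H^5 = H: a single Hadamard. With (a, b) = (0.9644, 0.2643), H gives ((a + b)/√2, (a − b)/√2) = (0.8688, 0.495).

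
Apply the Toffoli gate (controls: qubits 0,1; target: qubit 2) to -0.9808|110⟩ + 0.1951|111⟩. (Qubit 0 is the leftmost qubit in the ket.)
0.1951|110⟩ - 0.9808|111⟩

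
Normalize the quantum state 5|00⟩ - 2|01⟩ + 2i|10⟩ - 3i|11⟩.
0.7715|00⟩ - 0.3086|01⟩ + 0.3086i|10⟩ - 0.4629i|11⟩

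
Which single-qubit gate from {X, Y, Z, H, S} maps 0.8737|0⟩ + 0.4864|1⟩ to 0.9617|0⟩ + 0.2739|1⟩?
H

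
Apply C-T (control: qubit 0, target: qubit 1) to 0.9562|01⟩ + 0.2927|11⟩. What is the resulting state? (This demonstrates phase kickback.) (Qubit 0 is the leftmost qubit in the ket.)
0.9562|01⟩ + (0.207 + 0.207i)|11⟩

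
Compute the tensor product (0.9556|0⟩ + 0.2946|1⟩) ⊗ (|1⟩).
0.9556|01⟩ + 0.2946|11⟩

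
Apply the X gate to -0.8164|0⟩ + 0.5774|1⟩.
0.5774|0⟩ - 0.8164|1⟩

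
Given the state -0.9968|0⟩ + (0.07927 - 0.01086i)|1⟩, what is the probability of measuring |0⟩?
0.9936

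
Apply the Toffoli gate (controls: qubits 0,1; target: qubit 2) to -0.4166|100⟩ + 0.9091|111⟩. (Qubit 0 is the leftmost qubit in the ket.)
-0.4166|100⟩ + 0.9091|110⟩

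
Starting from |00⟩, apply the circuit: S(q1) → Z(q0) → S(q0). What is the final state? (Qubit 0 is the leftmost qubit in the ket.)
|00⟩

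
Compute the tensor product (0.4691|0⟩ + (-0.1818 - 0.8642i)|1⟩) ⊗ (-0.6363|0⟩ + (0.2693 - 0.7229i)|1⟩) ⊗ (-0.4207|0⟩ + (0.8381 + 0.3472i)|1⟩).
0.1256|000⟩ + (-0.2502 - 0.1036i)|001⟩ + (-0.05315 + 0.1427i)|010⟩ + (0.2236 - 0.2403i)|011⟩ + (-0.04867 - 0.2313i)|100⟩ + (-0.09397 + 0.501i)|101⟩ + (0.2834 + 0.04262i)|110⟩ + (-0.5294 - 0.3188i)|111⟩

amp(|b₁b₂…⟩) = product of the factor amplitudes for bits b₁, b₂, …; only kets whose every factor amplitude is nonzero survive.
|000⟩: (0.4691)(-0.6363)(-0.4207) = 0.1256
|001⟩: (0.4691)(-0.6363)(0.8381 + 0.3472i) = (-0.2502 - 0.1036i)
|010⟩: (0.4691)(0.2693 - 0.7229i)(-0.4207) = (-0.05315 + 0.1427i)
|011⟩: (0.4691)(0.2693 - 0.7229i)(0.8381 + 0.3472i) = (0.2236 - 0.2403i)
|100⟩: (-0.1818 - 0.8642i)(-0.6363)(-0.4207) = (-0.04867 - 0.2313i)
|101⟩: (-0.1818 - 0.8642i)(-0.6363)(0.8381 + 0.3472i) = (-0.09397 + 0.501i)
|110⟩: (-0.1818 - 0.8642i)(0.2693 - 0.7229i)(-0.4207) = (0.2834 + 0.04262i)
|111⟩: (-0.1818 - 0.8642i)(0.2693 - 0.7229i)(0.8381 + 0.3472i) = (-0.5294 - 0.3188i)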